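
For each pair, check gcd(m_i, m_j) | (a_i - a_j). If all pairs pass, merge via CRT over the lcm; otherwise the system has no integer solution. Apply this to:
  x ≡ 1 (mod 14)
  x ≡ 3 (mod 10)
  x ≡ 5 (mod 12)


Moduli 14, 10, 12 are not pairwise coprime, so CRT works modulo lcm(m_i) when all pairwise compatibility conditions hold.
Pairwise compatibility: gcd(m_i, m_j) must divide a_i - a_j for every pair.
Merge one congruence at a time:
  Start: x ≡ 1 (mod 14).
  Combine with x ≡ 3 (mod 10): gcd(14, 10) = 2; 3 - 1 = 2, which IS divisible by 2, so compatible.
    Write x = 1 + 14·t and substitute into x ≡ 3 (mod 10): 14·t ≡ 3 − 1 = 2 (mod 10).
    Divide the congruence (and modulus) by g = 2: 7·t ≡ 1 (mod 5).
    Reduce coefficients mod 5: 2·t ≡ 1 (mod 5).
    The inverse of 2 mod 5 is 3 (since 2·3 = 6 = 1·5 + 1), so t ≡ 3·1 = 3 ≡ 3 (mod 5).
    Then x = 1 + 14·3 = 43, valid modulo lcm(14, 10) = 70: x ≡ 43 (mod 70).
  Combine with x ≡ 5 (mod 12): gcd(70, 12) = 2; 5 - 43 = -38, which IS divisible by 2, so compatible.
    Write x = 43 + 70·t and substitute into x ≡ 5 (mod 12): 70·t ≡ 5 − 43 = -38 (mod 12).
    Divide the congruence (and modulus) by g = 2: 35·t ≡ -19 (mod 6).
    Reduce coefficients mod 6: 5·t ≡ 5 (mod 6).
    The inverse of 5 mod 6 is 5 (since 5·5 = 25 = 4·6 + 1), so t ≡ 5·5 = 25 ≡ 1 (mod 6).
    Then x = 43 + 70·1 = 113, valid modulo lcm(70, 12) = 420: x ≡ 113 (mod 420).
Verify: 113 mod 14 = 1, 113 mod 10 = 3, 113 mod 12 = 5.

x ≡ 113 (mod 420).


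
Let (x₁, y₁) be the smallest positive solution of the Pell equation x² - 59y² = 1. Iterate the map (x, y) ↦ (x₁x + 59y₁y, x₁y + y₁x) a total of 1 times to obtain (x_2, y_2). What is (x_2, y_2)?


Step 1: Find the fundamental solution (x₁, y₁) of x² - 59y² = 1.
  Expand √59 as a continued fraction. a₀ = ⌊√59⌋ = 7; iterate m_{k+1} = d_k·a_k − m_k, d_{k+1} = (59 − m_{k+1}²)/d_k, a_{k+1} = ⌊(a₀ + m_{k+1})/d_{k+1}⌋ (starting m₀ = 0, d₀ = 1), with convergents p_k = a_k·p_{k-1} + p_{k-2}, q_k = a_k·q_{k-1} + q_{k-2} (p₋₁ = 1, q₋₁ = 0):
  k = 0: a₀ = 7; p₀/q₀ = 7/1; p₀² − 59·q₀² = 49 − 59 = -10.
  k = 1: m = 7, d = 10, a = ⌊(7 + 7)/10⌋ = 1; p/q = (1·7 + 1)/(1·1 + 0) = 8/1; p² − 59·q² = 64 − 59 = 5.
  k = 2: m = 3, d = 5, a = ⌊(7 + 3)/5⌋ = 2; p/q = (2·8 + 7)/(2·1 + 1) = 23/3; p² − 59·q² = 529 − 531 = -2.
  k = 3: m = 7, d = 2, a = ⌊(7 + 7)/2⌋ = 7; p/q = (7·23 + 8)/(7·3 + 1) = 169/22; p² − 59·q² = 28561 − 28556 = 5.
  k = 4: m = 7, d = 5, a = ⌊(7 + 7)/5⌋ = 2; p/q = (2·169 + 23)/(2·22 + 3) = 361/47; p² − 59·q² = 130321 − 130331 = -10.
  k = 5: m = 3, d = 10, a = ⌊(7 + 3)/10⌋ = 1; p/q = (1·361 + 169)/(1·47 + 22) = 530/69; p² − 59·q² = 280900 − 280899 = 1.
  The first convergent with p² − 59·q² = 1 gives the fundamental solution (x₁, y₁) = (530, 69).
Step 2: Apply the recurrence (x_{n+1}, y_{n+1}) = (x₁x_n + 59y₁y_n, x₁y_n + y₁x_n) repeatedly.
  From (x_1, y_1) = (530, 69): x_2 = 530·530 + 59·69·69 = 561799; y_2 = 530·69 + 69·530 = 73140.
Step 3: Verify x_2² - 59·y_2² = 315618116401 - 315618116400 = 1 (should be 1). ✓

(x_1, y_1) = (530, 69); (x_2, y_2) = (561799, 73140).


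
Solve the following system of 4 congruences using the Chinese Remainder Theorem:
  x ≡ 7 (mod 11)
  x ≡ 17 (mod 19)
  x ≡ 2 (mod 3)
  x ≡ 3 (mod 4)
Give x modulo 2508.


Product of moduli M = 11 · 19 · 3 · 4 = 2508.
Merge one congruence at a time:
  Start: x ≡ 7 (mod 11).
  Combine with x ≡ 17 (mod 19); new modulus lcm = 209.
    Write x = 7 + 11·t and substitute into x ≡ 17 (mod 19): 11·t ≡ 17 − 7 = 10 (mod 19).
    The inverse of 11 mod 19 is 7 (since 11·7 = 77 = 4·19 + 1), so t ≡ 7·10 = 70 ≡ 13 (mod 19).
    Then x = 7 + 11·13 = 150, valid modulo lcm(11, 19) = 209: x ≡ 150 (mod 209).
  Combine with x ≡ 2 (mod 3); new modulus lcm = 627.
    Write x = 150 + 209·t and substitute into x ≡ 2 (mod 3): 209·t ≡ 2 − 150 = -148 (mod 3).
    Reduce coefficients mod 3: 2·t ≡ 2 (mod 3).
    The inverse of 2 mod 3 is 2 (since 2·2 = 4 = 1·3 + 1), so t ≡ 2·2 = 4 ≡ 1 (mod 3).
    Then x = 150 + 209·1 = 359, valid modulo lcm(209, 3) = 627: x ≡ 359 (mod 627).
  Combine with x ≡ 3 (mod 4); new modulus lcm = 2508.
    Write x = 359 + 627·t and substitute into x ≡ 3 (mod 4): 627·t ≡ 3 − 359 = -356 (mod 4).
    Reduce coefficients mod 4: 3·t ≡ 0 (mod 4).
    The inverse of 3 mod 4 is 3 (since 3·3 = 9 = 2·4 + 1), so t ≡ 3·0 = 0 ≡ 0 (mod 4).
    Then x = 359 + 627·0 = 359, valid modulo lcm(627, 4) = 2508: x ≡ 359 (mod 2508).
Verify against each original: 359 mod 11 = 7, 359 mod 19 = 17, 359 mod 3 = 2, 359 mod 4 = 3.

x ≡ 359 (mod 2508).


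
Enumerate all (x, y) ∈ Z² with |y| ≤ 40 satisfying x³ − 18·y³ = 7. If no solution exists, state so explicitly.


The equation is x³ - 18y³ = 7. For fixed y, x³ = 18·y³ + 7, so a solution requires the RHS to be a perfect cube.
Strategy: iterate y from -40 to 40, compute RHS = 18·y³ + 7, and check whether it is a (positive or negative) perfect cube.
Check small values of y:
  y = 0: RHS = 7 is not a perfect cube.
  y = 1: RHS = 25 is not a perfect cube.
  y = -1: RHS = -11 is not a perfect cube.
  y = 2: RHS = 151 is not a perfect cube.
  y = -2: RHS = -137 is not a perfect cube.
  y = 3: RHS = 493 is not a perfect cube.
  y = -3: RHS = -479 is not a perfect cube.
Continuing the search up to |y| = 40 finds no solutions either.
No (x, y) in the scanned range satisfies the equation.

No integer solutions with |y| ≤ 40.


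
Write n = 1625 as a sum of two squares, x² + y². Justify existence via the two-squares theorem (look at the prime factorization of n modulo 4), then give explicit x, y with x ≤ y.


Step 1: Factor n = 1625 = 5^3 · 13.
Step 2: Check the mod-4 condition on each prime factor: 5 ≡ 1 (mod 4), exponent 3; 13 ≡ 1 (mod 4), exponent 1.
All primes ≡ 3 (mod 4) appear to even exponent (or don't appear), so by the two-squares theorem n IS expressible as a sum of two squares.
Step 3: Build a representation. Group n = k² · m with k = 5 and m = 5 · 13 = 65 (a product of primes ≡ 1 (mod 4)); a representation of m scales to one of n via (k·x)² + (k·y)² = k²(x² + y²). Each prime p ≡ 1 (mod 4) is itself a sum of two squares; find a² by testing p − a² for a perfect square:
  5: 5 − 1² = 4 = 2² ⇒ 5 = 1² + 2².
  13: 13 − 1² = 12, 13 − 2² = 9 = 3² ⇒ 13 = 2² + 3².
  Combine using the Brahmagupta–Fibonacci identity (a² + b²)(c² + d²) = (ac − bd)² + (ad + bc)² = (ac + bd)² + (ad − bc)²:
  5 · 13 = 65: from (1² + 2²)(2² + 3²), take (1·2 − 2·3, 1·3 + 2·2) = (2 − 6, 3 + 4) = (-4, 7); dropping signs (only squares matter) gives (4, 7); check 4² + 7² = 16 + 49 = 65 ✓.
  Scale by k = 5: (5·4, 5·7) = (20, 35).
Step 4: Order so x ≤ y and verify: 20² + 35² = 400 + 1225 = 1625 = n. ✓

n = 1625 = 20² + 35² (one valid representation with x ≤ y).


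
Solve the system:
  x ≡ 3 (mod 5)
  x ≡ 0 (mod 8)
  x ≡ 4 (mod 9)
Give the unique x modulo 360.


Moduli 5, 8, 9 are pairwise coprime; by CRT there is a unique solution modulo M = 5 · 8 · 9 = 360.
Solve pairwise, accumulating the modulus:
  Start with x ≡ 3 (mod 5).
  Combine with x ≡ 0 (mod 8): since gcd(5, 8) = 1, we get a unique residue mod 40.
    Write x = 3 + 5·t and substitute into x ≡ 0 (mod 8): 5·t ≡ 0 − 3 = -3 (mod 8).
    Reduce coefficients mod 8: 5·t ≡ 5 (mod 8).
    The inverse of 5 mod 8 is 5 (since 5·5 = 25 = 3·8 + 1), so t ≡ 5·5 = 25 ≡ 1 (mod 8).
    Then x = 3 + 5·1 = 8, valid modulo lcm(5, 8) = 40: x ≡ 8 (mod 40).
  Combine with x ≡ 4 (mod 9): since gcd(40, 9) = 1, we get a unique residue mod 360.
    Write x = 8 + 40·t and substitute into x ≡ 4 (mod 9): 40·t ≡ 4 − 8 = -4 (mod 9).
    Reduce coefficients mod 9: 4·t ≡ 5 (mod 9).
    The inverse of 4 mod 9 is 7 (since 4·7 = 28 = 3·9 + 1), so t ≡ 7·5 = 35 ≡ 8 (mod 9).
    Then x = 8 + 40·8 = 328, valid modulo lcm(40, 9) = 360: x ≡ 328 (mod 360).
Verify: 328 mod 5 = 3 ✓, 328 mod 8 = 0 ✓, 328 mod 9 = 4 ✓.

x ≡ 328 (mod 360).


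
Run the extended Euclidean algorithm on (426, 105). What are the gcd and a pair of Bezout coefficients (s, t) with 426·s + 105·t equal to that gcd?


Euclidean algorithm on (426, 105) — divide until remainder is 0:
  426 = 4 · 105 + 6
  105 = 17 · 6 + 3
  6 = 2 · 3 + 0
gcd(426, 105) = 3.
Track Bezout coefficients alongside the remainders: start with r₀ = 426 = a·1 + b·0 (s = 1, t = 0) and r₁ = 105 = a·0 + b·1 (s = 0, t = 1); each new remainder r_{k+1} = r_{k-1} − q_k·r_k inherits s_{k+1} = s_{k-1} − q_k·s_k, t_{k+1} = t_{k-1} − q_k·t_k, so r_k = a·s_k + b·t_k at every step:
  q = 4: r = 6, s = 1 − 4·0 = 1, t = 0 − 4·1 = -4  (check: 426·1 + 105·(-4) = 6)
  q = 17: r = 3, s = 0 − 17·1 = -17, t = 1 − 17·(-4) = 69  (check: 426·(-17) + 105·69 = 3)
The row with r = 3 (the gcd) gives the Bezout coefficients s = -17, t = 69.
Result: 426 · (-17) + 105 · (69) = 3.

gcd(426, 105) = 3; s = -17, t = 69 (check: 426·(-17) + 105·69 = 3).


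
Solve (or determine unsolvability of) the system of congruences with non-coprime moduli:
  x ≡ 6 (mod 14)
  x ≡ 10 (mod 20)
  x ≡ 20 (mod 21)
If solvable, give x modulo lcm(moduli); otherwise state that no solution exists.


Moduli 14, 20, 21 are not pairwise coprime, so CRT works modulo lcm(m_i) when all pairwise compatibility conditions hold.
Pairwise compatibility: gcd(m_i, m_j) must divide a_i - a_j for every pair.
Merge one congruence at a time:
  Start: x ≡ 6 (mod 14).
  Combine with x ≡ 10 (mod 20): gcd(14, 20) = 2; 10 - 6 = 4, which IS divisible by 2, so compatible.
    Write x = 6 + 14·t and substitute into x ≡ 10 (mod 20): 14·t ≡ 10 − 6 = 4 (mod 20).
    Divide the congruence (and modulus) by g = 2: 7·t ≡ 2 (mod 10).
    The inverse of 7 mod 10 is 3 (since 7·3 = 21 = 2·10 + 1), so t ≡ 3·2 = 6 ≡ 6 (mod 10).
    Then x = 6 + 14·6 = 90, valid modulo lcm(14, 20) = 140: x ≡ 90 (mod 140).
  Combine with x ≡ 20 (mod 21): gcd(140, 21) = 7; 20 - 90 = -70, which IS divisible by 7, so compatible.
    Write x = 90 + 140·t and substitute into x ≡ 20 (mod 21): 140·t ≡ 20 − 90 = -70 (mod 21).
    Divide the congruence (and modulus) by g = 7: 20·t ≡ -10 (mod 3).
    Reduce coefficients mod 3: 2·t ≡ 2 (mod 3).
    The inverse of 2 mod 3 is 2 (since 2·2 = 4 = 1·3 + 1), so t ≡ 2·2 = 4 ≡ 1 (mod 3).
    Then x = 90 + 140·1 = 230, valid modulo lcm(140, 21) = 420: x ≡ 230 (mod 420).
Verify: 230 mod 14 = 6, 230 mod 20 = 10, 230 mod 21 = 20.

x ≡ 230 (mod 420).


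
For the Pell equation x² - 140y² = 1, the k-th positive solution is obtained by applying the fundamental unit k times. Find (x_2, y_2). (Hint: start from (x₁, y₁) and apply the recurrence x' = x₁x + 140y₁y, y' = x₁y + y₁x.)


Step 1: Find the fundamental solution (x₁, y₁) of x² - 140y² = 1.
  Expand √140 as a continued fraction. a₀ = ⌊√140⌋ = 11; iterate m_{k+1} = d_k·a_k − m_k, d_{k+1} = (140 − m_{k+1}²)/d_k, a_{k+1} = ⌊(a₀ + m_{k+1})/d_{k+1}⌋ (starting m₀ = 0, d₀ = 1), with convergents p_k = a_k·p_{k-1} + p_{k-2}, q_k = a_k·q_{k-1} + q_{k-2} (p₋₁ = 1, q₋₁ = 0):
  k = 0: a₀ = 11; p₀/q₀ = 11/1; p₀² − 140·q₀² = 121 − 140 = -19.
  k = 1: m = 11, d = 19, a = ⌊(11 + 11)/19⌋ = 1; p/q = (1·11 + 1)/(1·1 + 0) = 12/1; p² − 140·q² = 144 − 140 = 4.
  k = 2: m = 8, d = 4, a = ⌊(11 + 8)/4⌋ = 4; p/q = (4·12 + 11)/(4·1 + 1) = 59/5; p² − 140·q² = 3481 − 3500 = -19.
  k = 3: m = 8, d = 19, a = ⌊(11 + 8)/19⌋ = 1; p/q = (1·59 + 12)/(1·5 + 1) = 71/6; p² − 140·q² = 5041 − 5040 = 1.
  The first convergent with p² − 140·q² = 1 gives the fundamental solution (x₁, y₁) = (71, 6).
Step 2: Apply the recurrence (x_{n+1}, y_{n+1}) = (x₁x_n + 140y₁y_n, x₁y_n + y₁x_n) repeatedly.
  From (x_1, y_1) = (71, 6): x_2 = 71·71 + 140·6·6 = 10081; y_2 = 71·6 + 6·71 = 852.
Step 3: Verify x_2² - 140·y_2² = 101626561 - 101626560 = 1 (should be 1). ✓

(x_1, y_1) = (71, 6); (x_2, y_2) = (10081, 852).


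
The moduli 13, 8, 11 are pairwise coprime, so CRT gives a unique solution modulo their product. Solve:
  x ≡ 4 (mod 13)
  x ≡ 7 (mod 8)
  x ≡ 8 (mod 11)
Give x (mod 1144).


Moduli 13, 8, 11 are pairwise coprime; by CRT there is a unique solution modulo M = 13 · 8 · 11 = 1144.
Solve pairwise, accumulating the modulus:
  Start with x ≡ 4 (mod 13).
  Combine with x ≡ 7 (mod 8): since gcd(13, 8) = 1, we get a unique residue mod 104.
    Write x = 4 + 13·t and substitute into x ≡ 7 (mod 8): 13·t ≡ 7 − 4 = 3 (mod 8).
    Reduce coefficients mod 8: 5·t ≡ 3 (mod 8).
    The inverse of 5 mod 8 is 5 (since 5·5 = 25 = 3·8 + 1), so t ≡ 5·3 = 15 ≡ 7 (mod 8).
    Then x = 4 + 13·7 = 95, valid modulo lcm(13, 8) = 104: x ≡ 95 (mod 104).
  Combine with x ≡ 8 (mod 11): since gcd(104, 11) = 1, we get a unique residue mod 1144.
    Write x = 95 + 104·t and substitute into x ≡ 8 (mod 11): 104·t ≡ 8 − 95 = -87 (mod 11).
    Reduce coefficients mod 11: 5·t ≡ 1 (mod 11).
    The inverse of 5 mod 11 is 9 (since 5·9 = 45 = 4·11 + 1), so t ≡ 9·1 = 9 ≡ 9 (mod 11).
    Then x = 95 + 104·9 = 1031, valid modulo lcm(104, 11) = 1144: x ≡ 1031 (mod 1144).
Verify: 1031 mod 13 = 4 ✓, 1031 mod 8 = 7 ✓, 1031 mod 11 = 8 ✓.

x ≡ 1031 (mod 1144).


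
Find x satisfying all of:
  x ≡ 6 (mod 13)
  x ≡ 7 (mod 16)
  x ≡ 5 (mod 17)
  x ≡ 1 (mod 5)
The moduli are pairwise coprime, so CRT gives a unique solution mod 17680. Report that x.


Product of moduli M = 13 · 16 · 17 · 5 = 17680.
Merge one congruence at a time:
  Start: x ≡ 6 (mod 13).
  Combine with x ≡ 7 (mod 16); new modulus lcm = 208.
    Write x = 6 + 13·t and substitute into x ≡ 7 (mod 16): 13·t ≡ 7 − 6 = 1 (mod 16).
    The inverse of 13 mod 16 is 5 (since 13·5 = 65 = 4·16 + 1), so t ≡ 5·1 = 5 ≡ 5 (mod 16).
    Then x = 6 + 13·5 = 71, valid modulo lcm(13, 16) = 208: x ≡ 71 (mod 208).
  Combine with x ≡ 5 (mod 17); new modulus lcm = 3536.
    Write x = 71 + 208·t and substitute into x ≡ 5 (mod 17): 208·t ≡ 5 − 71 = -66 (mod 17).
    Reduce coefficients mod 17: 4·t ≡ 2 (mod 17).
    The inverse of 4 mod 17 is 13 (since 4·13 = 52 = 3·17 + 1), so t ≡ 13·2 = 26 ≡ 9 (mod 17).
    Then x = 71 + 208·9 = 1943, valid modulo lcm(208, 17) = 3536: x ≡ 1943 (mod 3536).
  Combine with x ≡ 1 (mod 5); new modulus lcm = 17680.
    Write x = 1943 + 3536·t and substitute into x ≡ 1 (mod 5): 3536·t ≡ 1 − 1943 = -1942 (mod 5).
    Reduce coefficients mod 5: 1·t ≡ 3 (mod 5).
    So t ≡ 3 (mod 5).
    Then x = 1943 + 3536·3 = 12551, valid modulo lcm(3536, 5) = 17680: x ≡ 12551 (mod 17680).
Verify against each original: 12551 mod 13 = 6, 12551 mod 16 = 7, 12551 mod 17 = 5, 12551 mod 5 = 1.

x ≡ 12551 (mod 17680).


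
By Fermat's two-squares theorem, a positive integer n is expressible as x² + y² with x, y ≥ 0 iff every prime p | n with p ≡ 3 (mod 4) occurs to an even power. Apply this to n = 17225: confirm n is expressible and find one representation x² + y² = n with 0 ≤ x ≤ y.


Step 1: Factor n = 17225 = 5^2 · 13 · 53.
Step 2: Check the mod-4 condition on each prime factor: 5 ≡ 1 (mod 4), exponent 2; 13 ≡ 1 (mod 4), exponent 1; 53 ≡ 1 (mod 4), exponent 1.
All primes ≡ 3 (mod 4) appear to even exponent (or don't appear), so by the two-squares theorem n IS expressible as a sum of two squares.
Step 3: Build a representation. Group n = k² · m with k = 5 and m = 13 · 53 = 689 (a product of primes ≡ 1 (mod 4)); a representation of m scales to one of n via (k·x)² + (k·y)² = k²(x² + y²). Each prime p ≡ 1 (mod 4) is itself a sum of two squares; find a² by testing p − a² for a perfect square:
  13: 13 − 1² = 12, 13 − 2² = 9 = 3² ⇒ 13 = 2² + 3².
  53: 53 − 1² = 52, 53 − 2² = 49 = 7² ⇒ 53 = 2² + 7².
  Combine using the Brahmagupta–Fibonacci identity (a² + b²)(c² + d²) = (ac − bd)² + (ad + bc)² = (ac + bd)² + (ad − bc)²:
  13 · 53 = 689: from (2² + 3²)(2² + 7²), take (2·2 − 3·7, 2·7 + 3·2) = (4 − 21, 14 + 6) = (-17, 20); dropping signs (only squares matter) gives (17, 20); check 17² + 20² = 289 + 400 = 689 ✓.
  Scale by k = 5: (5·17, 5·20) = (85, 100).
Step 4: Order so x ≤ y and verify: 85² + 100² = 7225 + 10000 = 17225 = n. ✓

n = 17225 = 85² + 100² (one valid representation with x ≤ y).


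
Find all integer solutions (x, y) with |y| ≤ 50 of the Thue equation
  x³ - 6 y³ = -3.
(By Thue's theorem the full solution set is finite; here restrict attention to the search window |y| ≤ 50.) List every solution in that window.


The equation is x³ - 6y³ = -3. For fixed y, x³ = 6·y³ − 3, so a solution requires the RHS to be a perfect cube.
Strategy: iterate y from -50 to 50, compute RHS = 6·y³ − 3, and check whether it is a (positive or negative) perfect cube.
Check small values of y:
  y = 0: RHS = -3 is not a perfect cube.
  y = 1: RHS = 3 is not a perfect cube.
  y = -1: RHS = -9 is not a perfect cube.
  y = 2: RHS = 45 is not a perfect cube.
  y = -2: RHS = -51 is not a perfect cube.
  y = 3: RHS = 159 is not a perfect cube.
  y = -3: RHS = -165 is not a perfect cube.
Continuing the search up to |y| = 50 finds no solutions either.
No (x, y) in the scanned range satisfies the equation.

No integer solutions with |y| ≤ 50.


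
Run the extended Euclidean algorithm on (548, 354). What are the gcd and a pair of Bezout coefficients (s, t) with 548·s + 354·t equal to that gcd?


Euclidean algorithm on (548, 354) — divide until remainder is 0:
  548 = 1 · 354 + 194
  354 = 1 · 194 + 160
  194 = 1 · 160 + 34
  160 = 4 · 34 + 24
  34 = 1 · 24 + 10
  24 = 2 · 10 + 4
  10 = 2 · 4 + 2
  4 = 2 · 2 + 0
gcd(548, 354) = 2.
Track Bezout coefficients alongside the remainders: start with r₀ = 548 = a·1 + b·0 (s = 1, t = 0) and r₁ = 354 = a·0 + b·1 (s = 0, t = 1); each new remainder r_{k+1} = r_{k-1} − q_k·r_k inherits s_{k+1} = s_{k-1} − q_k·s_k, t_{k+1} = t_{k-1} − q_k·t_k, so r_k = a·s_k + b·t_k at every step:
  q = 1: r = 194, s = 1 − 1·0 = 1, t = 0 − 1·1 = -1  (check: 548·1 + 354·(-1) = 194)
  q = 1: r = 160, s = 0 − 1·1 = -1, t = 1 − 1·(-1) = 2  (check: 548·(-1) + 354·2 = 160)
  q = 1: r = 34, s = 1 − 1·(-1) = 2, t = -1 − 1·2 = -3  (check: 548·2 + 354·(-3) = 34)
  q = 4: r = 24, s = -1 − 4·2 = -9, t = 2 − 4·(-3) = 14  (check: 548·(-9) + 354·14 = 24)
  q = 1: r = 10, s = 2 − 1·(-9) = 11, t = -3 − 1·14 = -17  (check: 548·11 + 354·(-17) = 10)
  q = 2: r = 4, s = -9 − 2·11 = -31, t = 14 − 2·(-17) = 48  (check: 548·(-31) + 354·48 = 4)
  q = 2: r = 2, s = 11 − 2·(-31) = 73, t = -17 − 2·48 = -113  (check: 548·73 + 354·(-113) = 2)
The row with r = 2 (the gcd) gives the Bezout coefficients s = 73, t = -113.
Result: 548 · (73) + 354 · (-113) = 2.

gcd(548, 354) = 2; s = 73, t = -113 (check: 548·73 + 354·(-113) = 2).


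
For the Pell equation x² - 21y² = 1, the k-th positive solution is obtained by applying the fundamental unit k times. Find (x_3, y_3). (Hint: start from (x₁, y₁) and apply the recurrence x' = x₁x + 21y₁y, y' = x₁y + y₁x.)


Step 1: Find the fundamental solution (x₁, y₁) of x² - 21y² = 1.
  Expand √21 as a continued fraction. a₀ = ⌊√21⌋ = 4; iterate m_{k+1} = d_k·a_k − m_k, d_{k+1} = (21 − m_{k+1}²)/d_k, a_{k+1} = ⌊(a₀ + m_{k+1})/d_{k+1}⌋ (starting m₀ = 0, d₀ = 1), with convergents p_k = a_k·p_{k-1} + p_{k-2}, q_k = a_k·q_{k-1} + q_{k-2} (p₋₁ = 1, q₋₁ = 0):
  k = 0: a₀ = 4; p₀/q₀ = 4/1; p₀² − 21·q₀² = 16 − 21 = -5.
  k = 1: m = 4, d = 5, a = ⌊(4 + 4)/5⌋ = 1; p/q = (1·4 + 1)/(1·1 + 0) = 5/1; p² − 21·q² = 25 − 21 = 4.
  k = 2: m = 1, d = 4, a = ⌊(4 + 1)/4⌋ = 1; p/q = (1·5 + 4)/(1·1 + 1) = 9/2; p² − 21·q² = 81 − 84 = -3.
  k = 3: m = 3, d = 3, a = ⌊(4 + 3)/3⌋ = 2; p/q = (2·9 + 5)/(2·2 + 1) = 23/5; p² − 21·q² = 529 − 525 = 4.
  k = 4: m = 3, d = 4, a = ⌊(4 + 3)/4⌋ = 1; p/q = (1·23 + 9)/(1·5 + 2) = 32/7; p² − 21·q² = 1024 − 1029 = -5.
  k = 5: m = 1, d = 5, a = ⌊(4 + 1)/5⌋ = 1; p/q = (1·32 + 23)/(1·7 + 5) = 55/12; p² − 21·q² = 3025 − 3024 = 1.
  The first convergent with p² − 21·q² = 1 gives the fundamental solution (x₁, y₁) = (55, 12).
Step 2: Apply the recurrence (x_{n+1}, y_{n+1}) = (x₁x_n + 21y₁y_n, x₁y_n + y₁x_n) repeatedly.
  From (x_1, y_1) = (55, 12): x_2 = 55·55 + 21·12·12 = 6049; y_2 = 55·12 + 12·55 = 1320.
  From (x_2, y_2) = (6049, 1320): x_3 = 55·6049 + 21·12·1320 = 665335; y_3 = 55·1320 + 12·6049 = 145188.
Step 3: Verify x_3² - 21·y_3² = 442670662225 - 442670662224 = 1 (should be 1). ✓

(x_1, y_1) = (55, 12); (x_3, y_3) = (665335, 145188).


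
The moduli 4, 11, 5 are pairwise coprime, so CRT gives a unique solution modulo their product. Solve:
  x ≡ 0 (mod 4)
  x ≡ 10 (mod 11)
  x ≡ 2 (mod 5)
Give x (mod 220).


Moduli 4, 11, 5 are pairwise coprime; by CRT there is a unique solution modulo M = 4 · 11 · 5 = 220.
Solve pairwise, accumulating the modulus:
  Start with x ≡ 0 (mod 4).
  Combine with x ≡ 10 (mod 11): since gcd(4, 11) = 1, we get a unique residue mod 44.
    Write x = 0 + 4·t and substitute into x ≡ 10 (mod 11): 4·t ≡ 10 − 0 = 10 (mod 11).
    The inverse of 4 mod 11 is 3 (since 4·3 = 12 = 1·11 + 1), so t ≡ 3·10 = 30 ≡ 8 (mod 11).
    Then x = 0 + 4·8 = 32, valid modulo lcm(4, 11) = 44: x ≡ 32 (mod 44).
  Combine with x ≡ 2 (mod 5): since gcd(44, 5) = 1, we get a unique residue mod 220.
    Write x = 32 + 44·t and substitute into x ≡ 2 (mod 5): 44·t ≡ 2 − 32 = -30 (mod 5).
    Reduce coefficients mod 5: 4·t ≡ 0 (mod 5).
    The inverse of 4 mod 5 is 4 (since 4·4 = 16 = 3·5 + 1), so t ≡ 4·0 = 0 ≡ 0 (mod 5).
    Then x = 32 + 44·0 = 32, valid modulo lcm(44, 5) = 220: x ≡ 32 (mod 220).
Verify: 32 mod 4 = 0 ✓, 32 mod 11 = 10 ✓, 32 mod 5 = 2 ✓.

x ≡ 32 (mod 220).


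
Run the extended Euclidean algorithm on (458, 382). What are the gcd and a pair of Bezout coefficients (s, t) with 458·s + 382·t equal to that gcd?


Euclidean algorithm on (458, 382) — divide until remainder is 0:
  458 = 1 · 382 + 76
  382 = 5 · 76 + 2
  76 = 38 · 2 + 0
gcd(458, 382) = 2.
Track Bezout coefficients alongside the remainders: start with r₀ = 458 = a·1 + b·0 (s = 1, t = 0) and r₁ = 382 = a·0 + b·1 (s = 0, t = 1); each new remainder r_{k+1} = r_{k-1} − q_k·r_k inherits s_{k+1} = s_{k-1} − q_k·s_k, t_{k+1} = t_{k-1} − q_k·t_k, so r_k = a·s_k + b·t_k at every step:
  q = 1: r = 76, s = 1 − 1·0 = 1, t = 0 − 1·1 = -1  (check: 458·1 + 382·(-1) = 76)
  q = 5: r = 2, s = 0 − 5·1 = -5, t = 1 − 5·(-1) = 6  (check: 458·(-5) + 382·6 = 2)
The row with r = 2 (the gcd) gives the Bezout coefficients s = -5, t = 6.
Result: 458 · (-5) + 382 · (6) = 2.

gcd(458, 382) = 2; s = -5, t = 6 (check: 458·(-5) + 382·6 = 2).


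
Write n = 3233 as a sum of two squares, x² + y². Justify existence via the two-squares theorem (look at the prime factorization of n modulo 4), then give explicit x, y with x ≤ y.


Step 1: Factor n = 3233 = 53 · 61.
Step 2: Check the mod-4 condition on each prime factor: 53 ≡ 1 (mod 4), exponent 1; 61 ≡ 1 (mod 4), exponent 1.
All primes ≡ 3 (mod 4) appear to even exponent (or don't appear), so by the two-squares theorem n IS expressible as a sum of two squares.
Step 3: Build a representation. Here n = 53 · 61 is a product of primes ≡ 1 (mod 4). Each prime p ≡ 1 (mod 4) is itself a sum of two squares; find a² by testing p − a² for a perfect square:
  53: 53 − 1² = 52, 53 − 2² = 49 = 7² ⇒ 53 = 2² + 7².
  61: 61 − 1² = 60, 61 − 2² = 57, 61 − 3² = 52, 61 − 4² = 45, 61 − 5² = 36 = 6² ⇒ 61 = 5² + 6².
  Combine using the Brahmagupta–Fibonacci identity (a² + b²)(c² + d²) = (ac − bd)² + (ad + bc)² = (ac + bd)² + (ad − bc)²:
  53 · 61 = 3233: from (2² + 7²)(5² + 6²), take (2·5 − 7·6, 2·6 + 7·5) = (10 − 42, 12 + 35) = (-32, 47); dropping signs (only squares matter) gives (32, 47); check 32² + 47² = 1024 + 2209 = 3233 ✓.
Step 4: Order so x ≤ y and verify: 32² + 47² = 1024 + 2209 = 3233 = n. ✓

n = 3233 = 32² + 47² (one valid representation with x ≤ y).


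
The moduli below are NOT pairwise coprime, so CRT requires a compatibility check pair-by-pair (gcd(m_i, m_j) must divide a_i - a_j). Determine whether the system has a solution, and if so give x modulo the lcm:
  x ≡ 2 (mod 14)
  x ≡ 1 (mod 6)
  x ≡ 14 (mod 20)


Moduli 14, 6, 20 are not pairwise coprime, so CRT works modulo lcm(m_i) when all pairwise compatibility conditions hold.
Pairwise compatibility: gcd(m_i, m_j) must divide a_i - a_j for every pair.
Merge one congruence at a time:
  Start: x ≡ 2 (mod 14).
  Combine with x ≡ 1 (mod 6): gcd(14, 6) = 2, and 1 - 2 = -1 is NOT divisible by 2.
    ⇒ system is inconsistent (no integer solution).

No solution (the system is inconsistent).


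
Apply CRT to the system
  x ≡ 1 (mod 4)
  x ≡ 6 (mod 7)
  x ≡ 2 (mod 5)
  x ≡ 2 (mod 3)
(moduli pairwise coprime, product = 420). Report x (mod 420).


Product of moduli M = 4 · 7 · 5 · 3 = 420.
Merge one congruence at a time:
  Start: x ≡ 1 (mod 4).
  Combine with x ≡ 6 (mod 7); new modulus lcm = 28.
    Write x = 1 + 4·t and substitute into x ≡ 6 (mod 7): 4·t ≡ 6 − 1 = 5 (mod 7).
    The inverse of 4 mod 7 is 2 (since 4·2 = 8 = 1·7 + 1), so t ≡ 2·5 = 10 ≡ 3 (mod 7).
    Then x = 1 + 4·3 = 13, valid modulo lcm(4, 7) = 28: x ≡ 13 (mod 28).
  Combine with x ≡ 2 (mod 5); new modulus lcm = 140.
    Write x = 13 + 28·t and substitute into x ≡ 2 (mod 5): 28·t ≡ 2 − 13 = -11 (mod 5).
    Reduce coefficients mod 5: 3·t ≡ 4 (mod 5).
    The inverse of 3 mod 5 is 2 (since 3·2 = 6 = 1·5 + 1), so t ≡ 2·4 = 8 ≡ 3 (mod 5).
    Then x = 13 + 28·3 = 97, valid modulo lcm(28, 5) = 140: x ≡ 97 (mod 140).
  Combine with x ≡ 2 (mod 3); new modulus lcm = 420.
    Write x = 97 + 140·t and substitute into x ≡ 2 (mod 3): 140·t ≡ 2 − 97 = -95 (mod 3).
    Reduce coefficients mod 3: 2·t ≡ 1 (mod 3).
    The inverse of 2 mod 3 is 2 (since 2·2 = 4 = 1·3 + 1), so t ≡ 2·1 = 2 ≡ 2 (mod 3).
    Then x = 97 + 140·2 = 377, valid modulo lcm(140, 3) = 420: x ≡ 377 (mod 420).
Verify against each original: 377 mod 4 = 1, 377 mod 7 = 6, 377 mod 5 = 2, 377 mod 3 = 2.

x ≡ 377 (mod 420).


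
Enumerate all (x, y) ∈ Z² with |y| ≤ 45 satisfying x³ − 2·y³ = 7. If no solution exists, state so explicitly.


The equation is x³ - 2y³ = 7. For fixed y, x³ = 2·y³ + 7, so a solution requires the RHS to be a perfect cube.
Strategy: iterate y from -45 to 45, compute RHS = 2·y³ + 7, and check whether it is a (positive or negative) perfect cube.
Check small values of y:
  y = 0: RHS = 7 is not a perfect cube.
  y = 1: RHS = 9 is not a perfect cube.
  y = -1: RHS = 5 is not a perfect cube.
  y = 2: RHS = 23 is not a perfect cube.
  y = -2: RHS = -9 is not a perfect cube.
  y = 3: RHS = 61 is not a perfect cube.
  y = -3: RHS = -47 is not a perfect cube.
Continuing the search up to |y| = 45 finds no solutions either.
No (x, y) in the scanned range satisfies the equation.

No integer solutions with |y| ≤ 45.


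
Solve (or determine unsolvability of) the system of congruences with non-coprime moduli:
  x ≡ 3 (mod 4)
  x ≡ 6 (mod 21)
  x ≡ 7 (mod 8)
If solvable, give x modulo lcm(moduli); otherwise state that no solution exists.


Moduli 4, 21, 8 are not pairwise coprime, so CRT works modulo lcm(m_i) when all pairwise compatibility conditions hold.
Pairwise compatibility: gcd(m_i, m_j) must divide a_i - a_j for every pair.
Merge one congruence at a time:
  Start: x ≡ 3 (mod 4).
  Combine with x ≡ 6 (mod 21): gcd(4, 21) = 1; 6 - 3 = 3, which IS divisible by 1, so compatible.
    Write x = 3 + 4·t and substitute into x ≡ 6 (mod 21): 4·t ≡ 6 − 3 = 3 (mod 21).
    The inverse of 4 mod 21 is 16 (since 4·16 = 64 = 3·21 + 1), so t ≡ 16·3 = 48 ≡ 6 (mod 21).
    Then x = 3 + 4·6 = 27, valid modulo lcm(4, 21) = 84: x ≡ 27 (mod 84).
  Combine with x ≡ 7 (mod 8): gcd(84, 8) = 4; 7 - 27 = -20, which IS divisible by 4, so compatible.
    Write x = 27 + 84·t and substitute into x ≡ 7 (mod 8): 84·t ≡ 7 − 27 = -20 (mod 8).
    Divide the congruence (and modulus) by g = 4: 21·t ≡ -5 (mod 2).
    Reduce coefficients mod 2: 1·t ≡ 1 (mod 2).
    So t ≡ 1 (mod 2).
    Then x = 27 + 84·1 = 111, valid modulo lcm(84, 8) = 168: x ≡ 111 (mod 168).
Verify: 111 mod 4 = 3, 111 mod 21 = 6, 111 mod 8 = 7.

x ≡ 111 (mod 168).


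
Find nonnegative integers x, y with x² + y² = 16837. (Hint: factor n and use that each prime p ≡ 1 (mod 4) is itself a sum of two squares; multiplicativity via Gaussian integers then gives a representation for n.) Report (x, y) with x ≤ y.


Step 1: Factor n = 16837 = 113 · 149.
Step 2: Check the mod-4 condition on each prime factor: 113 ≡ 1 (mod 4), exponent 1; 149 ≡ 1 (mod 4), exponent 1.
All primes ≡ 3 (mod 4) appear to even exponent (or don't appear), so by the two-squares theorem n IS expressible as a sum of two squares.
Step 3: Build a representation. Here n = 113 · 149 is a product of primes ≡ 1 (mod 4). Each prime p ≡ 1 (mod 4) is itself a sum of two squares; find a² by testing p − a² for a perfect square:
  113: 113 − 1² = 112, 113 − 2² = 109, 113 − 3² = 104, 113 − 4² = 97, 113 − 5² = 88, 113 − 6² = 77, 113 − 7² = 64 = 8² ⇒ 113 = 7² + 8².
  149: 149 − 1² = 148, 149 − 2² = 145, 149 − 3² = 140, 149 − 4² = 133, 149 − 5² = 124, 149 − 6² = 113, 149 − 7² = 100 = 10² ⇒ 149 = 7² + 10².
  Combine using the Brahmagupta–Fibonacci identity (a² + b²)(c² + d²) = (ac − bd)² + (ad + bc)² = (ac + bd)² + (ad − bc)²:
  113 · 149 = 16837: from (7² + 8²)(7² + 10²), take (7·7 − 8·10, 7·10 + 8·7) = (49 − 80, 70 + 56) = (-31, 126); dropping signs (only squares matter) gives (31, 126); check 31² + 126² = 961 + 15876 = 16837 ✓.
Step 4: Order so x ≤ y and verify: 31² + 126² = 961 + 15876 = 16837 = n. ✓

n = 16837 = 31² + 126² (one valid representation with x ≤ y).


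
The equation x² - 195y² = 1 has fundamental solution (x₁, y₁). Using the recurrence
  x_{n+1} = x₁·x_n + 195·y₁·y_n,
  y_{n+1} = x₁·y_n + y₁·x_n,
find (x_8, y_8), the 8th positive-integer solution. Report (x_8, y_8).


Step 1: Find the fundamental solution (x₁, y₁) of x² - 195y² = 1.
  Expand √195 as a continued fraction. a₀ = ⌊√195⌋ = 13; iterate m_{k+1} = d_k·a_k − m_k, d_{k+1} = (195 − m_{k+1}²)/d_k, a_{k+1} = ⌊(a₀ + m_{k+1})/d_{k+1}⌋ (starting m₀ = 0, d₀ = 1), with convergents p_k = a_k·p_{k-1} + p_{k-2}, q_k = a_k·q_{k-1} + q_{k-2} (p₋₁ = 1, q₋₁ = 0):
  k = 0: a₀ = 13; p₀/q₀ = 13/1; p₀² − 195·q₀² = 169 − 195 = -26.
  k = 1: m = 13, d = 26, a = ⌊(13 + 13)/26⌋ = 1; p/q = (1·13 + 1)/(1·1 + 0) = 14/1; p² − 195·q² = 196 − 195 = 1.
  The first convergent with p² − 195·q² = 1 gives the fundamental solution (x₁, y₁) = (14, 1).
Step 2: Apply the recurrence (x_{n+1}, y_{n+1}) = (x₁x_n + 195y₁y_n, x₁y_n + y₁x_n) repeatedly.
  From (x_1, y_1) = (14, 1): x_2 = 14·14 + 195·1·1 = 391; y_2 = 14·1 + 1·14 = 28.
  From (x_2, y_2) = (391, 28): x_3 = 14·391 + 195·1·28 = 10934; y_3 = 14·28 + 1·391 = 783.
  From (x_3, y_3) = (10934, 783): x_4 = 14·10934 + 195·1·783 = 305761; y_4 = 14·783 + 1·10934 = 21896.
  From (x_4, y_4) = (305761, 21896): x_5 = 14·305761 + 195·1·21896 = 8550374; y_5 = 14·21896 + 1·305761 = 612305.
  From (x_5, y_5) = (8550374, 612305): x_6 = 14·8550374 + 195·1·612305 = 239104711; y_6 = 14·612305 + 1·8550374 = 17122644.
  From (x_6, y_6) = (239104711, 17122644): x_7 = 14·239104711 + 195·1·17122644 = 6686381534; y_7 = 14·17122644 + 1·239104711 = 478821727.
  From (x_7, y_7) = (6686381534, 478821727): x_8 = 14·6686381534 + 195·1·478821727 = 186979578241; y_8 = 14·478821727 + 1·6686381534 = 13389885712.
Step 3: Verify x_8² - 195·y_8² = 34961362679182240654081 - 34961362679182240654080 = 1 (should be 1). ✓

(x_1, y_1) = (14, 1); (x_8, y_8) = (186979578241, 13389885712).


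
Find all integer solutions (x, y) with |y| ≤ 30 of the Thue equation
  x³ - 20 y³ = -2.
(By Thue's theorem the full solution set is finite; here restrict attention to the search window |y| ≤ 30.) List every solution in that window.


The equation is x³ - 20y³ = -2. For fixed y, x³ = 20·y³ − 2, so a solution requires the RHS to be a perfect cube.
Strategy: iterate y from -30 to 30, compute RHS = 20·y³ − 2, and check whether it is a (positive or negative) perfect cube.
Check small values of y:
  y = 0: RHS = -2 is not a perfect cube.
  y = 1: RHS = 18 is not a perfect cube.
  y = -1: RHS = -22 is not a perfect cube.
  y = 2: RHS = 158 is not a perfect cube.
  y = -2: RHS = -162 is not a perfect cube.
  y = 3: RHS = 538 is not a perfect cube.
  y = -3: RHS = -542 is not a perfect cube.
Continuing the search up to |y| = 30 finds no solutions either.
No (x, y) in the scanned range satisfies the equation.

No integer solutions with |y| ≤ 30.


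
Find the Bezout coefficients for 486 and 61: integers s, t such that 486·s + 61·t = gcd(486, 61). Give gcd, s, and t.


Euclidean algorithm on (486, 61) — divide until remainder is 0:
  486 = 7 · 61 + 59
  61 = 1 · 59 + 2
  59 = 29 · 2 + 1
  2 = 2 · 1 + 0
gcd(486, 61) = 1.
Track Bezout coefficients alongside the remainders: start with r₀ = 486 = a·1 + b·0 (s = 1, t = 0) and r₁ = 61 = a·0 + b·1 (s = 0, t = 1); each new remainder r_{k+1} = r_{k-1} − q_k·r_k inherits s_{k+1} = s_{k-1} − q_k·s_k, t_{k+1} = t_{k-1} − q_k·t_k, so r_k = a·s_k + b·t_k at every step:
  q = 7: r = 59, s = 1 − 7·0 = 1, t = 0 − 7·1 = -7  (check: 486·1 + 61·(-7) = 59)
  q = 1: r = 2, s = 0 − 1·1 = -1, t = 1 − 1·(-7) = 8  (check: 486·(-1) + 61·8 = 2)
  q = 29: r = 1, s = 1 − 29·(-1) = 30, t = -7 − 29·8 = -239  (check: 486·30 + 61·(-239) = 1)
The row with r = 1 (the gcd) gives the Bezout coefficients s = 30, t = -239.
Result: 486 · (30) + 61 · (-239) = 1.

gcd(486, 61) = 1; s = 30, t = -239 (check: 486·30 + 61·(-239) = 1).


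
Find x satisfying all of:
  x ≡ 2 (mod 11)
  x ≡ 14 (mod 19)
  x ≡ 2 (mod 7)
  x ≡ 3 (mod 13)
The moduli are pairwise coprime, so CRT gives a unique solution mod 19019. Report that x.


Product of moduli M = 11 · 19 · 7 · 13 = 19019.
Merge one congruence at a time:
  Start: x ≡ 2 (mod 11).
  Combine with x ≡ 14 (mod 19); new modulus lcm = 209.
    Write x = 2 + 11·t and substitute into x ≡ 14 (mod 19): 11·t ≡ 14 − 2 = 12 (mod 19).
    The inverse of 11 mod 19 is 7 (since 11·7 = 77 = 4·19 + 1), so t ≡ 7·12 = 84 ≡ 8 (mod 19).
    Then x = 2 + 11·8 = 90, valid modulo lcm(11, 19) = 209: x ≡ 90 (mod 209).
  Combine with x ≡ 2 (mod 7); new modulus lcm = 1463.
    Write x = 90 + 209·t and substitute into x ≡ 2 (mod 7): 209·t ≡ 2 − 90 = -88 (mod 7).
    Reduce coefficients mod 7: 6·t ≡ 3 (mod 7).
    The inverse of 6 mod 7 is 6 (since 6·6 = 36 = 5·7 + 1), so t ≡ 6·3 = 18 ≡ 4 (mod 7).
    Then x = 90 + 209·4 = 926, valid modulo lcm(209, 7) = 1463: x ≡ 926 (mod 1463).
  Combine with x ≡ 3 (mod 13); new modulus lcm = 19019.
    Write x = 926 + 1463·t and substitute into x ≡ 3 (mod 13): 1463·t ≡ 3 − 926 = -923 (mod 13).
    Reduce coefficients mod 13: 7·t ≡ 0 (mod 13).
    The inverse of 7 mod 13 is 2 (since 7·2 = 14 = 1·13 + 1), so t ≡ 2·0 = 0 ≡ 0 (mod 13).
    Then x = 926 + 1463·0 = 926, valid modulo lcm(1463, 13) = 19019: x ≡ 926 (mod 19019).
Verify against each original: 926 mod 11 = 2, 926 mod 19 = 14, 926 mod 7 = 2, 926 mod 13 = 3.

x ≡ 926 (mod 19019).


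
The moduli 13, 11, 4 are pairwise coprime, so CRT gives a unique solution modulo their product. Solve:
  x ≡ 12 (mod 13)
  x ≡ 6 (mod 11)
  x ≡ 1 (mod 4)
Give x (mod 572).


Moduli 13, 11, 4 are pairwise coprime; by CRT there is a unique solution modulo M = 13 · 11 · 4 = 572.
Solve pairwise, accumulating the modulus:
  Start with x ≡ 12 (mod 13).
  Combine with x ≡ 6 (mod 11): since gcd(13, 11) = 1, we get a unique residue mod 143.
    Write x = 12 + 13·t and substitute into x ≡ 6 (mod 11): 13·t ≡ 6 − 12 = -6 (mod 11).
    Reduce coefficients mod 11: 2·t ≡ 5 (mod 11).
    The inverse of 2 mod 11 is 6 (since 2·6 = 12 = 1·11 + 1), so t ≡ 6·5 = 30 ≡ 8 (mod 11).
    Then x = 12 + 13·8 = 116, valid modulo lcm(13, 11) = 143: x ≡ 116 (mod 143).
  Combine with x ≡ 1 (mod 4): since gcd(143, 4) = 1, we get a unique residue mod 572.
    Write x = 116 + 143·t and substitute into x ≡ 1 (mod 4): 143·t ≡ 1 − 116 = -115 (mod 4).
    Reduce coefficients mod 4: 3·t ≡ 1 (mod 4).
    The inverse of 3 mod 4 is 3 (since 3·3 = 9 = 2·4 + 1), so t ≡ 3·1 = 3 ≡ 3 (mod 4).
    Then x = 116 + 143·3 = 545, valid modulo lcm(143, 4) = 572: x ≡ 545 (mod 572).
Verify: 545 mod 13 = 12 ✓, 545 mod 11 = 6 ✓, 545 mod 4 = 1 ✓.

x ≡ 545 (mod 572).


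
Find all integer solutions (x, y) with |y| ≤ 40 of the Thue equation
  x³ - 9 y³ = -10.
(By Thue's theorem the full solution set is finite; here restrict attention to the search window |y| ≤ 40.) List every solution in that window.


The equation is x³ - 9y³ = -10. For fixed y, x³ = 9·y³ − 10, so a solution requires the RHS to be a perfect cube.
Strategy: iterate y from -40 to 40, compute RHS = 9·y³ − 10, and check whether it is a (positive or negative) perfect cube.
Check small values of y:
  y = 0: RHS = -10 is not a perfect cube.
  y = 1: RHS = -1 = (-1)³ ⇒ x = -1 works.
  y = -1: RHS = -19 is not a perfect cube.
  y = 2: RHS = 62 is not a perfect cube.
  y = -2: RHS = -82 is not a perfect cube.
  y = 3: RHS = 233 is not a perfect cube.
  y = -3: RHS = -253 is not a perfect cube.
Continuing the search up to |y| = 40 finds no further solutions beyond those listed.
Collected solutions: (-1, 1).

Solutions (with |y| ≤ 40): (-1, 1).


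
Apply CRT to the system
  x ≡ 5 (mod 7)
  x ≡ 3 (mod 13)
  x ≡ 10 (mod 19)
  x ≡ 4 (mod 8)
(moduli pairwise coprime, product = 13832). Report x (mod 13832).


Product of moduli M = 7 · 13 · 19 · 8 = 13832.
Merge one congruence at a time:
  Start: x ≡ 5 (mod 7).
  Combine with x ≡ 3 (mod 13); new modulus lcm = 91.
    Write x = 5 + 7·t and substitute into x ≡ 3 (mod 13): 7·t ≡ 3 − 5 = -2 (mod 13).
    Reduce coefficients mod 13: 7·t ≡ 11 (mod 13).
    The inverse of 7 mod 13 is 2 (since 7·2 = 14 = 1·13 + 1), so t ≡ 2·11 = 22 ≡ 9 (mod 13).
    Then x = 5 + 7·9 = 68, valid modulo lcm(7, 13) = 91: x ≡ 68 (mod 91).
  Combine with x ≡ 10 (mod 19); new modulus lcm = 1729.
    Write x = 68 + 91·t and substitute into x ≡ 10 (mod 19): 91·t ≡ 10 − 68 = -58 (mod 19).
    Reduce coefficients mod 19: 15·t ≡ 18 (mod 19).
    The inverse of 15 mod 19 is 14 (since 15·14 = 210 = 11·19 + 1), so t ≡ 14·18 = 252 ≡ 5 (mod 19).
    Then x = 68 + 91·5 = 523, valid modulo lcm(91, 19) = 1729: x ≡ 523 (mod 1729).
  Combine with x ≡ 4 (mod 8); new modulus lcm = 13832.
    Write x = 523 + 1729·t and substitute into x ≡ 4 (mod 8): 1729·t ≡ 4 − 523 = -519 (mod 8).
    Reduce coefficients mod 8: 1·t ≡ 1 (mod 8).
    So t ≡ 1 (mod 8).
    Then x = 523 + 1729·1 = 2252, valid modulo lcm(1729, 8) = 13832: x ≡ 2252 (mod 13832).
Verify against each original: 2252 mod 7 = 5, 2252 mod 13 = 3, 2252 mod 19 = 10, 2252 mod 8 = 4.

x ≡ 2252 (mod 13832).


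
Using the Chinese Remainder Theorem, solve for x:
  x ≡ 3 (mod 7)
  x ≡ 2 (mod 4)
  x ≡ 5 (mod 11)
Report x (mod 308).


Moduli 7, 4, 11 are pairwise coprime; by CRT there is a unique solution modulo M = 7 · 4 · 11 = 308.
Solve pairwise, accumulating the modulus:
  Start with x ≡ 3 (mod 7).
  Combine with x ≡ 2 (mod 4): since gcd(7, 4) = 1, we get a unique residue mod 28.
    Write x = 3 + 7·t and substitute into x ≡ 2 (mod 4): 7·t ≡ 2 − 3 = -1 (mod 4).
    Reduce coefficients mod 4: 3·t ≡ 3 (mod 4).
    The inverse of 3 mod 4 is 3 (since 3·3 = 9 = 2·4 + 1), so t ≡ 3·3 = 9 ≡ 1 (mod 4).
    Then x = 3 + 7·1 = 10, valid modulo lcm(7, 4) = 28: x ≡ 10 (mod 28).
  Combine with x ≡ 5 (mod 11): since gcd(28, 11) = 1, we get a unique residue mod 308.
    Write x = 10 + 28·t and substitute into x ≡ 5 (mod 11): 28·t ≡ 5 − 10 = -5 (mod 11).
    Reduce coefficients mod 11: 6·t ≡ 6 (mod 11).
    The inverse of 6 mod 11 is 2 (since 6·2 = 12 = 1·11 + 1), so t ≡ 2·6 = 12 ≡ 1 (mod 11).
    Then x = 10 + 28·1 = 38, valid modulo lcm(28, 11) = 308: x ≡ 38 (mod 308).
Verify: 38 mod 7 = 3 ✓, 38 mod 4 = 2 ✓, 38 mod 11 = 5 ✓.

x ≡ 38 (mod 308).
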